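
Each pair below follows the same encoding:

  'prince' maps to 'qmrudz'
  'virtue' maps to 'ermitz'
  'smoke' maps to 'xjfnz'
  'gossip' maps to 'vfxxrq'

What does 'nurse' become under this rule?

p(15)→q(16) and r(17)→m(12) fit y≡11x+7 (mod 26); the inverse of 11 mod 26 is 19. Treating letters as 0–25, the rule is x ↦ 11x + 7 (mod 26).
Applying it to nurse: n(13)→11·13+7≡20=u; u(20)→11·20+7≡19=t; r(17)→11·17+7≡12=m; s(18)→11·18+7≡23=x; e(4)→11·4+7≡25=z (all mod 26).

utmxz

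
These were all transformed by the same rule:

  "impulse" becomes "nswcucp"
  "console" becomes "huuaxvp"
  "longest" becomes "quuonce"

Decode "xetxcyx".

symptom

Each letter shifts forward by (position + 5), i.e. 5, 6, 7, … — the shift grows by one for each successive letter.
Undoing it on xetxcyx: x−5=s, e−6=y, t−7=m, x−8=p, c−9=t, y−10=o, x−11=m.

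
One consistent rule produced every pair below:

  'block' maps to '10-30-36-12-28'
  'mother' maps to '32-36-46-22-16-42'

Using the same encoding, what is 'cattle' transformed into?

b(#2)→10 and l(#12)→30: differences scale by 2, so n = 2·pos + 6. The formula is n = 2×(alphabet index, a=1) + 6.
On cattle: c=3→12, a=1→8, t=20→46, t=20→46, l=12→30, e=5→16.

12-8-46-46-30-16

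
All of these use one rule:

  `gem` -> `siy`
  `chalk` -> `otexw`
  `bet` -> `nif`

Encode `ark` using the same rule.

edw

Vowels shift forward by 4 and consonants shift forward by 12.
On ark: a(vowel)+4=e, r(cons)+12=d, k(cons)+12=w.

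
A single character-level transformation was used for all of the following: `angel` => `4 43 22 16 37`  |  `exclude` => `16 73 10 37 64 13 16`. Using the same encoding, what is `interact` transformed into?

28 43 61 16 55 4 10 61

a(#1)→4 and n(#14)→43: differences scale by 3, so n = 3·pos + 1. With a=1..z=26, the number is 3·pos + 1.
For interact: i=9→28, n=14→43, t=20→61, e=5→16, r=18→55, a=1→4, c=3→10, t=20→61.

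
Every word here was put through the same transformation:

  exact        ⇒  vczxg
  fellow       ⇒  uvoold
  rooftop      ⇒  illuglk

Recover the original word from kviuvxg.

perfect

Each letter is replaced by its mirror in the alphabet: a↔z, b↔y, c↔x, and so on (the Atbash cipher).
Undoing it on kviuvxg: k↔p, v↔e, i↔r, u↔f, v↔e, x↔c, g↔t.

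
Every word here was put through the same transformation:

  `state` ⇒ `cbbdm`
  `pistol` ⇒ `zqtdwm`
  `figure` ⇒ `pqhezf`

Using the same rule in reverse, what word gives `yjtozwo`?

Shifts by position in state: pos 0: s→c (+10), pos 1: t→b (+8), pos 2: a→b (+1), pos 3: t→d (+10), pos 4: e→m (+8) — repeating every 3. A repeating key of period 3 is used — shifts +10, +8, +1 over and over.
Decoding yjtozwo: y−10=o, j−8=b, t−1=s, o−10=e, z−8=r, w−1=v, o−10=e.

observe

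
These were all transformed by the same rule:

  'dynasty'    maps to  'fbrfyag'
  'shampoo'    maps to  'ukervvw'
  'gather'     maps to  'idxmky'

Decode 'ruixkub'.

In dynasty: d→f is +2, y→b is +3, n→r is +4, a→f is +5 — the shift increases by 1 each position. The shift increases by 1 at each position, starting from +2: 2, 3, 4, ….
Undoing it on ruixkub: r−2=p, u−3=r, i−4=e, x−5=s, k−6=e, u−7=n, b−8=t.

present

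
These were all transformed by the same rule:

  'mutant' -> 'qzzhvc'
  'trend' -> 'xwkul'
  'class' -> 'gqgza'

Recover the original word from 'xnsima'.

In mutant: m→q is +4, u→z is +5, t→z is +6, a→h is +7 — the shift increases by 1 each position. Each letter shifts forward by (position + 4), i.e. 4, 5, 6, … — the shift grows by one for each successive letter.
Decoding xnsima: x−4=t, n−5=i, s−6=m, i−7=b, m−8=e, a−9=r.

timber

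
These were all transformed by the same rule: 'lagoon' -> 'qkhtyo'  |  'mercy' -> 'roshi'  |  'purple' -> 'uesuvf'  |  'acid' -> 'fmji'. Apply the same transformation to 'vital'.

asufv

Shifts by position in lagoon: pos 0: l→q (+5), pos 1: a→k (+10), pos 2: g→h (+1), pos 3: o→t (+5), pos 4: o→y (+10), pos 5: n→o (+1) — repeating every 3. It's a Vigenère-style cipher with numeric key [5,10,1]: position i shifts by key[i mod 3].
Applying it to vital: v+5=a, i+10=s, t+1=u, a+5=f, l+10=v.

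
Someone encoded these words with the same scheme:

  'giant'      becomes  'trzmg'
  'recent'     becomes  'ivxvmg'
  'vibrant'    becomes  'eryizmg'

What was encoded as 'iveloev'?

revolve

Each pair mirrors across the alphabet (g↔t, i↔r, a↔z): positions sum to 25. Letters are reflected about the middle of the alphabet (position → 25−position): Atbash.
Undoing it on iveloev: i↔r, v↔e, e↔v, l↔o, o↔l, e↔v, v↔e.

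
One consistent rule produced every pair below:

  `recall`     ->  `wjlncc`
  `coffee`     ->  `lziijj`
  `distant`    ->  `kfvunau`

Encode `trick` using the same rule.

uwfld

Each letter's alphabet position (a=0..z=25) is mapped through 25·x+13 mod 26 — an affine cipher.
Applying it to trick: t(19)→25·19+13≡20=u; r(17)→25·17+13≡22=w; i(8)→25·8+13≡5=f; c(2)→25·2+13≡11=l; k(10)→25·10+13≡3=d (all mod 26).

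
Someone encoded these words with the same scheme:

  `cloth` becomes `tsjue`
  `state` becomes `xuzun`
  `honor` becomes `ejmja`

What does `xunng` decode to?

Each letter's alphabet position (a=0..z=25) is mapped through 23·x+25 mod 26 — an affine cipher.
Undoing it on xunng: x(23)→17·(23−25)≡18=s; u(20)→17·(20−25)≡19=t; n(13)→17·(13−25)≡4=e; n(13)→17·(13−25)≡4=e; g(6)→17·(6−25)≡15=p (all mod 26).

steep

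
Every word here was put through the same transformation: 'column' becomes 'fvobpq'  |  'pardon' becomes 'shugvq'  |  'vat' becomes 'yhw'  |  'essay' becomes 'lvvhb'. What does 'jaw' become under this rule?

The shift depends on letter class: consonant c→f is +3, but vowel o→v is +7. Two shifts are in play — +7 for a/e/i/o/u, +3 for every other letter.
Applying it to jaw: j(cons)+3=m, a(vowel)+7=h, w(cons)+3=z.

mhz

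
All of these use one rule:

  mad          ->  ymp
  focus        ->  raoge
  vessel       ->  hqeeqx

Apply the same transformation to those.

ftaeq

Compare letters: m→y is +12, a→m is +12, d→p is +12 — a constant shift. Each letter is shifted forward by 12 in the alphabet (a Caesar shift of +12).
For those: t+12=f, h+12=t, o+12=a, s+12=e, e+12=q.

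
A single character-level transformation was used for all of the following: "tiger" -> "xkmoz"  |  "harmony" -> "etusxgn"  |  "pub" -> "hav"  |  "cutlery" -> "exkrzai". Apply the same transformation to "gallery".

exkrrgm

Read the word backwards and shift each letter +6.
For gallery: reverse → yrellag; then shift: y+6=e, r+6=x, e+6=k, l+6=r, l+6=r, a+6=g, g+6=m.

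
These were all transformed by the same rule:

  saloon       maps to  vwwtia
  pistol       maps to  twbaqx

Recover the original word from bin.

fat

Two steps: reverse the string, then apply a Caesar shift of +8.
Decoding bin: shift back: b−8=t, i−8=a, n−8=f → taf; then reverse → fat.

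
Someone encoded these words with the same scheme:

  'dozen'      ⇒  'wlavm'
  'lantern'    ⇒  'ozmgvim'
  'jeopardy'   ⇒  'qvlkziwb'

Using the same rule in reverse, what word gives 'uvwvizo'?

This is the alphabet-reversal cipher (Atbash): a becomes z, b becomes y, etc.
Reversing it on uvwvizo: u↔f, v↔e, w↔d, v↔e, i↔r, z↔a, o↔l.

federal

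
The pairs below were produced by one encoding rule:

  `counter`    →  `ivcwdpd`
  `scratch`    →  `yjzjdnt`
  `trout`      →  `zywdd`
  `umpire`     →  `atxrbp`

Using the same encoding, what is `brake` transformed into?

In counter: c→i is +6, o→v is +7, u→c is +8, n→w is +9 — the shift increases by 1 each position. The shift increases by 1 at each position, starting from +6: 6, 7, 8, ….
On brake: b+6=h, r+7=y, a+8=i, k+9=t, e+10=o.

hyito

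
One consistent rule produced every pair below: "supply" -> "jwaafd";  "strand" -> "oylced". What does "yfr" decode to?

gun

The output letters match the input read backwards, each shifted +11: supply reversed is ylppus. Two steps: reverse the string, then apply a Caesar shift of +11.
Decoding yfr: shift back: y−11=n, f−11=u, r−11=g → nug; then reverse → gun.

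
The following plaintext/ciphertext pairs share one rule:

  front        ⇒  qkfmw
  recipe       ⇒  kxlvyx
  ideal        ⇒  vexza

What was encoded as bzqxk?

wafer

This is an affine cipher: with a=0,…,z=25, each position x becomes (19x+25) mod 26.
Decoding bzqxk: b(1)→11·(1−25)≡22=w; z(25)→11·(25−25)≡0=a; q(16)→11·(16−25)≡5=f; x(23)→11·(23−25)≡4=e; k(10)→11·(10−25)≡17=r (all mod 26).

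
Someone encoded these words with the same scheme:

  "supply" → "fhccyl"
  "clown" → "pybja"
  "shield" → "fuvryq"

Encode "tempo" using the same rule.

grzcb

Compare letters: s→f is +13, u→h is +13, p→c is +13 — a constant shift. This is a Caesar cipher with shift 13.
For tempo: t+13=g, e+13=r, m+13=z, p+13=c, o+13=b.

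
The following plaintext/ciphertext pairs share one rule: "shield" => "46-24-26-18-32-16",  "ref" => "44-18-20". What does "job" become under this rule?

With a=1..z=26, the number is 2·pos + 8.
For job: j=10→28, o=15→38, b=2→12.

28-38-12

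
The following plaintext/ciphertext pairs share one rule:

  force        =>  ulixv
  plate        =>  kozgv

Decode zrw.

aid

Each pair mirrors across the alphabet (f↔u, o↔l, r↔i): positions sum to 25. This is the alphabet-reversal cipher (Atbash): a becomes z, b becomes y, etc.
Decoding zrw: z↔a, r↔i, w↔d.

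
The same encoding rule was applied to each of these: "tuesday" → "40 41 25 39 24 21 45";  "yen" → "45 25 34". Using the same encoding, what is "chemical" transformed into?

Each letter is replaced by its alphabet position (a=1..z=26) + 20.
On chemical: c=3→23, h=8→28, e=5→25, m=13→33, i=9→29, c=3→23, a=1→21, l=12→32.

23 28 25 33 29 23 21 32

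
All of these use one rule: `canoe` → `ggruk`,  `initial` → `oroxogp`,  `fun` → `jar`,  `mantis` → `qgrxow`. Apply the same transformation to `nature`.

rgxavk

The shift depends on letter class: consonant c→g is +4, but vowel a→g is +6. The rule splits by letter class: vowels +6, consonants +4.
For nature: n(cons)+4=r, a(vowel)+6=g, t(cons)+4=x, u(vowel)+6=a, r(cons)+4=v, e(vowel)+6=k.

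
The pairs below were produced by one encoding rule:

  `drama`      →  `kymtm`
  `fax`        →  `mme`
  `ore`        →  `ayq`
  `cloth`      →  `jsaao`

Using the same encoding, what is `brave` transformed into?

The rule splits by letter class: vowels +12, consonants +7.
Applying it to brave: b(cons)+7=i, r(cons)+7=y, a(vowel)+12=m, v(cons)+7=c, e(vowel)+12=q.

iymcq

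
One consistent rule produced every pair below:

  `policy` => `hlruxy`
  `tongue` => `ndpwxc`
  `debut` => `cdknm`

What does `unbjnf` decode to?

The output letters match the input read backwards, each shifted +9: policy reversed is ycilop. Two steps: reverse the string, then apply a Caesar shift of +9.
Decoding unbjnf: shift back: u−9=l, n−9=e, b−9=s, j−9=a, n−9=e, f−9=w → lesaew; then reverse → weasel.

weasel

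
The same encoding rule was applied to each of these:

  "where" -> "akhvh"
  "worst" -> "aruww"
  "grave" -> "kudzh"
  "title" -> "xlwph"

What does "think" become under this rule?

xklrn

Shifts by position in where: pos 0: w→a (+4), pos 1: h→k (+3), pos 2: e→h (+3), pos 3: r→v (+4), pos 4: e→h (+3) — repeating every 3. It's a Vigenère-style cipher with numeric key [4,3,3]: position i shifts by key[i mod 3].
Applying it to think: t+4=x, h+3=k, i+3=l, n+4=r, k+3=n.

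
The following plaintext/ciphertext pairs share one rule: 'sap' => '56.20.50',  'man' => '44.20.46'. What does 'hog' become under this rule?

s(#19)→56 and a(#1)→20: differences scale by 2, so n = 2·pos + 18. The formula is n = 2×(alphabet index, a=1) + 18.
For hog: h=8→34, o=15→48, g=7→32.

34.48.32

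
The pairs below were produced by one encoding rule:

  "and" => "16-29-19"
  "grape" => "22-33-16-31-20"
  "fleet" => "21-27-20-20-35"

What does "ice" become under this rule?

a is letter #1 and maps to 16: an offset of 15. Letters become their 1-based position plus 15 (so a→16, b→17, …).
For ice: i=9→24, c=3→18, e=5→20.

24-18-20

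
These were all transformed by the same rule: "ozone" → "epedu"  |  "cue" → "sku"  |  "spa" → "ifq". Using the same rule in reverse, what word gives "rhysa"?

Compare letters: o→e is +16, z→p is +16, o→e is +16 — a constant shift. This is a Caesar cipher with shift 16.
Undoing it on rhysa: r−16=b, h−16=r, y−16=i, s−16=c, a−16=k.

brick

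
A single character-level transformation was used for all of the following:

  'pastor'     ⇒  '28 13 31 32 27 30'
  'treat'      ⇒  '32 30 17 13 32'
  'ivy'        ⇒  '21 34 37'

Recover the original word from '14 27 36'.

p is letter #16 and maps to 28: an offset of 12. The number is (letter's place in the alphabet, a=1) + 12.
Undoing it on 14 27 36: 14→(14−12)÷1=2=b, 27→(27−12)÷1=15=o, 36→(36−12)÷1=24=x.

box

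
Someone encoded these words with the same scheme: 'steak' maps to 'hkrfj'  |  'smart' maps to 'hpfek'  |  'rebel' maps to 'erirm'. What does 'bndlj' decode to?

s(18)→h(7) and t(19)→k(10) fit y≡3x+5 (mod 26); the inverse of 3 mod 26 is 9. Each letter's alphabet position (a=0..z=25) is mapped through 3·x+5 mod 26 — an affine cipher.
Undoing it on bndlj: b(1)→9·(1−5)≡16=q; n(13)→9·(13−5)≡20=u; d(3)→9·(3−5)≡8=i; l(11)→9·(11−5)≡2=c; j(9)→9·(9−5)≡10=k (all mod 26).

quick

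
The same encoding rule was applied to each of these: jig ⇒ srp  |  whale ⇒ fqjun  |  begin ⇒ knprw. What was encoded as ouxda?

This is a Caesar cipher with shift 9.
Decoding ouxda: o−9=f, u−9=l, x−9=o, d−9=u, a−9=r.

flour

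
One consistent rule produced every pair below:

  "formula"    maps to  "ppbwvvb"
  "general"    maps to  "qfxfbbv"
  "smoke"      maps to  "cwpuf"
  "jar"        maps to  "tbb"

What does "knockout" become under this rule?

uxpmupvd

The shift depends on letter class: consonant f→p is +10, but vowel o→p is +1. Vowels shift forward by 1 and consonants shift forward by 10.
On knockout: k(cons)+10=u, n(cons)+10=x, o(vowel)+1=p, c(cons)+10=m, k(cons)+10=u, o(vowel)+1=p, u(vowel)+1=v, t(cons)+10=d.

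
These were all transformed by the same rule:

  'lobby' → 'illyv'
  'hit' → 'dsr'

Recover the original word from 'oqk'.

age

The output letters match the input read backwards, each shifted +10: lobby reversed is ybbol. The word is reversed, then every letter is shifted forward by 10.
Reversing it on oqk: shift back: o−10=e, q−10=g, k−10=a → ega; then reverse → age.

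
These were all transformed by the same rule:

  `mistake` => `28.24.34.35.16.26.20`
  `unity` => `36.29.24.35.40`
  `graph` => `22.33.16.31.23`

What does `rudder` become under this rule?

33.36.19.19.20.33

m is letter #13 and maps to 28: an offset of 15. Each letter is replaced by its alphabet position (a=1..z=26) + 15.
Applying it to rudder: r=18→33, u=21→36, d=4→19, d=4→19, e=5→20, r=18→33.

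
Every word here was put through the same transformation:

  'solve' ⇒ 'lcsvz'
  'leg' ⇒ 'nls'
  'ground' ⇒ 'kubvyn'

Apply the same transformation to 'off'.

mmv

The output letters match the input read backwards, each shifted +7: solve reversed is evlos. Read the word backwards and shift each letter +7.
For off: reverse → ffo; then shift: f+7=m, f+7=m, o+7=v.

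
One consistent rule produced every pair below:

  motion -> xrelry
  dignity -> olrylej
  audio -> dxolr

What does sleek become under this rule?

dwhhv

The shift depends on letter class: consonant m→x is +11, but vowel o→r is +3. Vowels shift forward by 3 and consonants shift forward by 11.
For sleek: s(cons)+11=d, l(cons)+11=w, e(vowel)+3=h, e(vowel)+3=h, k(cons)+11=v.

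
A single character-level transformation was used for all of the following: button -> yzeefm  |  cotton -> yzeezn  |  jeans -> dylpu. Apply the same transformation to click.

vntwn

The output letters match the input read backwards, each shifted +11: button reversed is nottub. Read the word backwards and shift each letter +11.
On click: reverse → kcilc; then shift: k+11=v, c+11=n, i+11=t, l+11=w, c+11=n.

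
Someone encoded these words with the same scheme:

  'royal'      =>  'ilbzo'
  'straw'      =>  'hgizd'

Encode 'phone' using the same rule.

kslmv

This is the alphabet-reversal cipher (Atbash): a becomes z, b becomes y, etc.
For phone: p↔k, h↔s, o↔l, n↔m, e↔v.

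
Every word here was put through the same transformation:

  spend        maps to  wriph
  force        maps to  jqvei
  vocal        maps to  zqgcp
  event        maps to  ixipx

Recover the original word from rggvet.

nectar

The shifts repeat in a cycle of length 2: positions 0,1,… shift by +4, +2, then the pattern repeats.
Decoding rggvet: r−4=n, g−2=e, g−4=c, v−2=t, e−4=a, t−2=r.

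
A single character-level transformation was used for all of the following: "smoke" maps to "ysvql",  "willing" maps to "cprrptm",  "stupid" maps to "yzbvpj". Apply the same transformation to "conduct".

ivtjbiz

The shift depends on letter class: consonant s→y is +6, but vowel o→v is +7. Vowels shift forward by 7 and consonants shift forward by 6.
On conduct: c(cons)+6=i, o(vowel)+7=v, n(cons)+6=t, d(cons)+6=j, u(vowel)+7=b, c(cons)+6=i, t(cons)+6=z.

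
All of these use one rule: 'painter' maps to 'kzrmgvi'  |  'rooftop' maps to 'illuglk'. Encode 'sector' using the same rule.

Each pair mirrors across the alphabet (p↔k, a↔z, i↔r): positions sum to 25. Letters are reflected about the middle of the alphabet (position → 25−position): Atbash.
On sector: s↔h, e↔v, c↔x, t↔g, o↔l, r↔i.

hvxgli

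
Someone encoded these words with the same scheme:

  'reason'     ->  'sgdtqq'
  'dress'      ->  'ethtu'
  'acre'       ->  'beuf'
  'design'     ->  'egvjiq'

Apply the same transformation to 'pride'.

Shifts by position in reason: pos 0: r→s (+1), pos 1: e→g (+2), pos 2: a→d (+3), pos 3: s→t (+1), pos 4: o→q (+2), pos 5: n→q (+3) — repeating every 3. The shifts repeat in a cycle of length 3: positions 0,1,… shift by +1, +2, +3, then the pattern repeats.
On pride: p+1=q, r+2=t, i+3=l, d+1=e, e+2=g.

qtleg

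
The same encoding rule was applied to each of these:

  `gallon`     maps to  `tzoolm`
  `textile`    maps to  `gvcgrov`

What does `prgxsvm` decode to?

kitchen

Each letter is replaced by its mirror in the alphabet: a↔z, b↔y, c↔x, and so on (the Atbash cipher).
Undoing it on prgxsvm: p↔k, r↔i, g↔t, x↔c, s↔h, v↔e, m↔n.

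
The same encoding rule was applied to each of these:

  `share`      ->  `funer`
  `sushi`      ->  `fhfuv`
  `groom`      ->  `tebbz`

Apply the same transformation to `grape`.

Compare letters: s→f is +13, h→u is +13, a→n is +13 — a constant shift. Each letter is shifted forward by 13 in the alphabet (a Caesar shift of +13).
Applying it to grape: g+13=t, r+13=e, a+13=n, p+13=c, e+13=r.

tencr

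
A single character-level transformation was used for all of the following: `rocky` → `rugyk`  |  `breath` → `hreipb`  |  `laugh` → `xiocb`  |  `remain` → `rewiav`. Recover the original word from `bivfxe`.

r(17)→r(17) and o(14)→u(20) fit y≡25x+8 (mod 26); the inverse of 25 mod 26 is 25. Each letter's alphabet position (a=0..z=25) is mapped through 25·x+8 mod 26 — an affine cipher.
Undoing it on bivfxe: b(1)→25·(1−8)≡7=h; i(8)→25·(8−8)≡0=a; v(21)→25·(21−8)≡13=n; f(5)→25·(5−8)≡3=d; x(23)→25·(23−8)≡11=l; e(4)→25·(4−8)≡4=e (all mod 26).

handle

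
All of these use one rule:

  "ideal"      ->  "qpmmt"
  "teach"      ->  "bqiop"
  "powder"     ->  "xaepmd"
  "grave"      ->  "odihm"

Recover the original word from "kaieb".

coast

Shifts by position in ideal: pos 0: i→q (+8), pos 1: d→p (+12), pos 2: e→m (+8), pos 3: a→m (+12) — repeating every 2. The shifts repeat in a cycle of length 2: positions 0,1,… shift by +8, +12, then the pattern repeats.
Undoing it on kaieb: k−8=c, a−12=o, i−8=a, e−12=s, b−8=t.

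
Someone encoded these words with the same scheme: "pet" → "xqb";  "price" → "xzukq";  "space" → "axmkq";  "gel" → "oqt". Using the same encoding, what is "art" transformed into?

mzb

The shift depends on letter class: consonant p→x is +8, but vowel e→q is +12. The rule splits by letter class: vowels +12, consonants +8.
Applying it to art: a(vowel)+12=m, r(cons)+8=z, t(cons)+8=b.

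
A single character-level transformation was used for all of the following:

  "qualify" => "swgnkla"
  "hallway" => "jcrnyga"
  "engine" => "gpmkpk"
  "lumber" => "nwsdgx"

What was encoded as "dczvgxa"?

A repeating key of period 3 is used — shifts +2, +2, +6 over and over.
Decoding dczvgxa: d−2=b, c−2=a, z−6=t, v−2=t, g−2=e, x−6=r, a−2=y.

battery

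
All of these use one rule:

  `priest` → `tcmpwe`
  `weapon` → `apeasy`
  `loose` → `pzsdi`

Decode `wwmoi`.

slide

Shifts by position in priest: pos 0: p→t (+4), pos 1: r→c (+11), pos 2: i→m (+4), pos 3: e→p (+11) — repeating every 2. A repeating key of period 2 is used — shifts +4, +11 over and over.
Decoding wwmoi: w−4=s, w−11=l, m−4=i, o−11=d, i−4=e.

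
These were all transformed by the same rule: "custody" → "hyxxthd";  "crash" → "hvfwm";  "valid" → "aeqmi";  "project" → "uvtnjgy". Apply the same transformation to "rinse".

wmswj

Shifts by position in custody: pos 0: c→h (+5), pos 1: u→y (+4), pos 2: s→x (+5), pos 3: t→x (+4) — repeating every 2. It's a Vigenère-style cipher with numeric key [5,4]: position i shifts by key[i mod 2].
On rinse: r+5=w, i+4=m, n+5=s, s+4=w, e+5=j.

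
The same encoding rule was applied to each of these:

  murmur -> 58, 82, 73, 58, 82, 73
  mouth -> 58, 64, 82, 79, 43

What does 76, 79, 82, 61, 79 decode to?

stunt

m(#13)→58 and u(#21)→82: differences scale by 3, so n = 3·pos + 19. The formula is n = 3×(alphabet index, a=1) + 19.
Decoding 76, 79, 82, 61, 79: 76→(76−19)÷3=19=s, 79→(79−19)÷3=20=t, 82→(82−19)÷3=21=u, 61→(61−19)÷3=14=n, 79→(79−19)÷3=20=t.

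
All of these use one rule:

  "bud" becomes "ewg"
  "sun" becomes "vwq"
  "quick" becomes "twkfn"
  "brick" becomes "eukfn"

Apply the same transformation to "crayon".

fucbqq

The shift depends on letter class: consonant b→e is +3, but vowel u→w is +2. Vowels shift forward by 2 and consonants shift forward by 3.
On crayon: c(cons)+3=f, r(cons)+3=u, a(vowel)+2=c, y(cons)+3=b, o(vowel)+2=q, n(cons)+3=q.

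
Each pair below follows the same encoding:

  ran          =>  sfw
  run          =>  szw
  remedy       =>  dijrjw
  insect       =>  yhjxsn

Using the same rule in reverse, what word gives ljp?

The output letters match the input read backwards, each shifted +5: ran reversed is nar. Read the word backwards and shift each letter +5.
Undoing it on ljp: shift back: l−5=g, j−5=e, p−5=k → gek; then reverse → keg.

keg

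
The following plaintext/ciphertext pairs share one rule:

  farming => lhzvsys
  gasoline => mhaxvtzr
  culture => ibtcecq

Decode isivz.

In farming: f→l is +6, a→h is +7, r→z is +8, m→v is +9 — the shift increases by 1 each position. Letter i (0-indexed) is shifted by i+6, so successive shifts are 6, 7, 8, ….
Decoding isivz: i−6=c, s−7=l, i−8=a, v−9=m, z−10=p.

clamp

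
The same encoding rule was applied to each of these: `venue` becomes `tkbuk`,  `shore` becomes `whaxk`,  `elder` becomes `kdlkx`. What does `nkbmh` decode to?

This is an affine cipher: with a=0,…,z=25, each position x becomes (25x+14) mod 26.
Undoing it on nkbmh: n(13)→25·(13−14)≡1=b; k(10)→25·(10−14)≡4=e; b(1)→25·(1−14)≡13=n; m(12)→25·(12−14)≡2=c; h(7)→25·(7−14)≡7=h (all mod 26).

bench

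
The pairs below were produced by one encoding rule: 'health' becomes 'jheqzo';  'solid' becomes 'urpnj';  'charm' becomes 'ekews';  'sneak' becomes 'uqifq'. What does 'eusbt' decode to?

crown

In health: h→j is +2, e→h is +3, a→e is +4, l→q is +5 — the shift increases by 1 each position. The shift increases by 1 at each position, starting from +2: 2, 3, 4, ….
Undoing it on eusbt: e−2=c, u−3=r, s−4=o, b−5=w, t−6=n.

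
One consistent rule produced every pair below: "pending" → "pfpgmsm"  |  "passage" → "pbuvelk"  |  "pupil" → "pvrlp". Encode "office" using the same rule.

Letter i (0-indexed) is shifted by i+0, so successive shifts are 0, 1, 2, ….
On office: o+0=o, f+1=g, f+2=h, i+3=l, c+4=g, e+5=j.

oghlgj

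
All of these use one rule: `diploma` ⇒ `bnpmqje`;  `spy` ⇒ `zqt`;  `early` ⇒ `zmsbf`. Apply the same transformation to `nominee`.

The output letters match the input read backwards, each shifted +1: diploma reversed is amolpid. The word is reversed, then every letter is shifted forward by 1.
Applying it to nominee: reverse → eenimon; then shift: e+1=f, e+1=f, n+1=o, i+1=j, m+1=n, o+1=p, n+1=o.

ffojnpo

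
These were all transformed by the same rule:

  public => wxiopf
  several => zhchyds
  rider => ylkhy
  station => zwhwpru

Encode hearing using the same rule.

Shifts by position in public: pos 0: p→w (+7), pos 1: u→x (+3), pos 2: b→i (+7), pos 3: l→o (+3) — repeating every 2. The shifts repeat in a cycle of length 2: positions 0,1,… shift by +7, +3, then the pattern repeats.
On hearing: h+7=o, e+3=h, a+7=h, r+3=u, i+7=p, n+3=q, g+7=n.

ohhupqn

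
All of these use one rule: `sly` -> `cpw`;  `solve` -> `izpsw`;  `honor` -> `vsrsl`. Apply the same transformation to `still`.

ppmxw

Two steps: reverse the string, then apply a Caesar shift of +4.
On still: reverse → llits; then shift: l+4=p, l+4=p, i+4=m, t+4=x, s+4=w.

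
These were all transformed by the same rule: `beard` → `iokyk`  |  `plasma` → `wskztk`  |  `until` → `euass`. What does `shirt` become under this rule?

The shift depends on letter class: consonant b→i is +7, but vowel e→o is +10. Two shifts are in play — +10 for a/e/i/o/u, +7 for every other letter.
Applying it to shirt: s(cons)+7=z, h(cons)+7=o, i(vowel)+10=s, r(cons)+7=y, t(cons)+7=a.

zosya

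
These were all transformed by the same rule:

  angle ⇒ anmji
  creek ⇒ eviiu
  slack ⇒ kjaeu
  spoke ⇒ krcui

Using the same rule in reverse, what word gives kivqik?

series

Each letter's alphabet position (a=0..z=25) is mapped through 15·x+0 mod 26 — an affine cipher.
Undoing it on kivqik: k(10)→7·(10−0)≡18=s; i(8)→7·(8−0)≡4=e; v(21)→7·(21−0)≡17=r; q(16)→7·(16−0)≡8=i; i(8)→7·(8−0)≡4=e; k(10)→7·(10−0)≡18=s (all mod 26).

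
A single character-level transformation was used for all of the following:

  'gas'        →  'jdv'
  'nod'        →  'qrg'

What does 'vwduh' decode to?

Compare letters: g→j is +3, a→d is +3, s→v is +3 — a constant shift. Every letter moves 3 places later in the alphabet, wrapping around z→a.
Decoding vwduh: v−3=s, w−3=t, d−3=a, u−3=r, h−3=e.

stare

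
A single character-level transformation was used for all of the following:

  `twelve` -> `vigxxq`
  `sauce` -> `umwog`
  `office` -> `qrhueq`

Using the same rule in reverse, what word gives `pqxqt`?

It's a Vigenère-style cipher with numeric key [2,12]: position i shifts by key[i mod 2].
Decoding pqxqt: p−2=n, q−12=e, x−2=v, q−12=e, t−2=r.

never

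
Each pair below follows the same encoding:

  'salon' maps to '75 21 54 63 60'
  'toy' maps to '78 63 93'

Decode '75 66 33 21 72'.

Each letter becomes 3×(its alphabet position, a=1..z=26) + 18.
Reversing it on 75 66 33 21 72: 75→(75−18)÷3=19=s, 66→(66−18)÷3=16=p, 33→(33−18)÷3=5=e, 21→(21−18)÷3=1=a, 72→(72−18)÷3=18=r.

spear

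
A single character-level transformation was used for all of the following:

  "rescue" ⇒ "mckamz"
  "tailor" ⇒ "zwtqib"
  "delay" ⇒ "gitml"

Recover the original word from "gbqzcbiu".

The output letters match the input read backwards, each shifted +8: rescue reversed is eucser. The word is reversed, then every letter is shifted forward by 8.
Decoding gbqzcbiu: shift back: g−8=y, b−8=t, q−8=i, z−8=r, c−8=u, b−8=t, i−8=a, u−8=m → ytirutam; then reverse → maturity.

maturity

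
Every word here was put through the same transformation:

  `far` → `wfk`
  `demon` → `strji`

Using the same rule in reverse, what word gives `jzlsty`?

tongue

Read the word backwards and shift each letter +5.
Undoing it on jzlsty: shift back: j−5=e, z−5=u, l−5=g, s−5=n, t−5=o, y−5=t → eugnot; then reverse → tongue.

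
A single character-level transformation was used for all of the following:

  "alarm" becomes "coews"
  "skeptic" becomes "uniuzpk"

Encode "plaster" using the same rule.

roexzlz

In alarm: a→c is +2, l→o is +3, a→e is +4, r→w is +5 — the shift increases by 1 each position. The shift increases by 1 at each position, starting from +2: 2, 3, 4, ….
For plaster: p+2=r, l+3=o, a+4=e, s+5=x, t+6=z, e+7=l, r+8=z.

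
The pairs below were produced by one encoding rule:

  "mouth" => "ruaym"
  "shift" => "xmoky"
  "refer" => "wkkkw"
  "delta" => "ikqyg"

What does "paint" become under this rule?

The shift depends on letter class: consonant m→r is +5, but vowel o→u is +6. Two shifts are in play — +6 for a/e/i/o/u, +5 for every other letter.
Applying it to paint: p(cons)+5=u, a(vowel)+6=g, i(vowel)+6=o, n(cons)+5=s, t(cons)+5=y.

ugosy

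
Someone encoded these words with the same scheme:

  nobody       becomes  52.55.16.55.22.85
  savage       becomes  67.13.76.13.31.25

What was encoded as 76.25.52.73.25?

n(#14)→52 and o(#15)→55: differences scale by 3, so n = 3·pos + 10. The formula is n = 3×(alphabet index, a=1) + 10.
Decoding 76.25.52.73.25: 76→(76−10)÷3=22=v, 25→(25−10)÷3=5=e, 52→(52−10)÷3=14=n, 73→(73−10)÷3=21=u, 25→(25−10)÷3=5=e.

venue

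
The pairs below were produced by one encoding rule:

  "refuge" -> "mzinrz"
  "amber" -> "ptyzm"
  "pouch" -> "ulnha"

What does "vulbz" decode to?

spoke

r(17)→m(12) and e(4)→z(25) fit y≡9x+15 (mod 26); the inverse of 9 mod 26 is 3. Each letter's alphabet position (a=0..z=25) is mapped through 9·x+15 mod 26 — an affine cipher.
Reversing it on vulbz: v(21)→3·(21−15)≡18=s; u(20)→3·(20−15)≡15=p; l(11)→3·(11−15)≡14=o; b(1)→3·(1−15)≡10=k; z(25)→3·(25−15)≡4=e (all mod 26).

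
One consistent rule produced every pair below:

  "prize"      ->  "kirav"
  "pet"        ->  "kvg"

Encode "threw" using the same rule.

Each letter is replaced by its mirror in the alphabet: a↔z, b↔y, c↔x, and so on (the Atbash cipher).
For threw: t↔g, h↔s, r↔i, e↔v, w↔d.

gsivd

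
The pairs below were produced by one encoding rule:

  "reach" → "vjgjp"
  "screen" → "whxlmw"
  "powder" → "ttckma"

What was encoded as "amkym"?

where

In reach: r→v is +4, e→j is +5, a→g is +6, c→j is +7 — the shift increases by 1 each position. Each letter shifts forward by (position + 4), i.e. 4, 5, 6, … — the shift grows by one for each successive letter.
Reversing it on amkym: a−4=w, m−5=h, k−6=e, y−7=r, m−8=e.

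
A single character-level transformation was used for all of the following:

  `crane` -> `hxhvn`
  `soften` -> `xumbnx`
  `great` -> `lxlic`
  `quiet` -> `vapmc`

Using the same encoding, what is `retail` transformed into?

wkairv

Letter i (0-indexed) is shifted by i+5, so successive shifts are 5, 6, 7, ….
For retail: r+5=w, e+6=k, t+7=a, a+8=i, i+9=r, l+10=v.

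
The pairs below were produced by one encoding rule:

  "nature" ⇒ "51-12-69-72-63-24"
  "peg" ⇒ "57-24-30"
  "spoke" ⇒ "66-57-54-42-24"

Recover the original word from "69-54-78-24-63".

n(#14)→51 and a(#1)→12: differences scale by 3, so n = 3·pos + 9. With a=1..z=26, the number is 3·pos + 9.
Reversing it on 69-54-78-24-63: 69→(69−9)÷3=20=t, 54→(54−9)÷3=15=o, 78→(78−9)÷3=23=w, 24→(24−9)÷3=5=e, 63→(63−9)÷3=18=r.

tower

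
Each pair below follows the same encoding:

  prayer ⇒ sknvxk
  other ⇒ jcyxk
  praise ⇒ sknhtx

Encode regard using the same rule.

p(15)→s(18) and r(17)→k(10) fit y≡9x+13 (mod 26); the inverse of 9 mod 26 is 3. Treating letters as 0–25, the rule is x ↦ 9x + 13 (mod 26).
Applying it to regard: r(17)→9·17+13≡10=k; e(4)→9·4+13≡23=x; g(6)→9·6+13≡15=p; a(0)→9·0+13≡13=n; r(17)→9·17+13≡10=k; d(3)→9·3+13≡14=o (all mod 26).

kxpnko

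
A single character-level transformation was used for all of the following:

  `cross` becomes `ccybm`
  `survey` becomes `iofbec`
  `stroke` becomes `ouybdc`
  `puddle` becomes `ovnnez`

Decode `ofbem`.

The output letters match the input read backwards, each shifted +10: cross reversed is ssorc. Two steps: reverse the string, then apply a Caesar shift of +10.
Decoding ofbem: shift back: o−10=e, f−10=v, b−10=r, e−10=u, m−10=c → evruc; then reverse → curve.

curve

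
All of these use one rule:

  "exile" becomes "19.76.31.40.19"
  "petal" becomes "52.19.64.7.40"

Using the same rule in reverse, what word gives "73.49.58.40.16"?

e(#5)→19 and x(#24)→76: differences scale by 3, so n = 3·pos + 4. With a=1..z=26, the number is 3·pos + 4.
Undoing it on 73.49.58.40.16: 73→(73−4)÷3=23=w, 49→(49−4)÷3=15=o, 58→(58−4)÷3=18=r, 40→(40−4)÷3=12=l, 16→(16−4)÷3=4=d.

world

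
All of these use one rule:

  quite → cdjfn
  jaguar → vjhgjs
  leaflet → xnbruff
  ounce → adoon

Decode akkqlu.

object

Shifts by position in quite: pos 0: q→c (+12), pos 1: u→d (+9), pos 2: i→j (+1), pos 3: t→f (+12), pos 4: e→n (+9) — repeating every 3. A repeating key of period 3 is used — shifts +12, +9, +1 over and over.
Decoding akkqlu: a−12=o, k−9=b, k−1=j, q−12=e, l−9=c, u−1=t.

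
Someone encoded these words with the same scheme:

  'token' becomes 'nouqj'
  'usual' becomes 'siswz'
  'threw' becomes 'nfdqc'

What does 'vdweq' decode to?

Each letter's alphabet position (a=0..z=25) is mapped through 5·x+22 mod 26 — an affine cipher.
Reversing it on vdweq: v(21)→21·(21−22)≡5=f; d(3)→21·(3−22)≡17=r; w(22)→21·(22−22)≡0=a; e(4)→21·(4−22)≡12=m; q(16)→21·(16−22)≡4=e (all mod 26).

frame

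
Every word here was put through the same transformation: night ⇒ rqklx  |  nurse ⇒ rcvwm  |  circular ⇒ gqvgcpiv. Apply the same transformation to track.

The rule splits by letter class: vowels +8, consonants +4.
Applying it to track: t(cons)+4=x, r(cons)+4=v, a(vowel)+8=i, c(cons)+4=g, k(cons)+4=o.

xvigo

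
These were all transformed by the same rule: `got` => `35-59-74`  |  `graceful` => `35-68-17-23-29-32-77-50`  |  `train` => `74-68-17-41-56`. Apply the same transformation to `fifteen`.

32-41-32-74-29-29-56

g(#7)→35 and o(#15)→59: differences scale by 3, so n = 3·pos + 14. With a=1..z=26, the number is 3·pos + 14.
For fifteen: f=6→32, i=9→41, f=6→32, t=20→74, e=5→29, e=5→29, n=14→56.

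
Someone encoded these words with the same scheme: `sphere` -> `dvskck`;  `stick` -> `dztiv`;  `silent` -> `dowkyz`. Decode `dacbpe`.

Shifts by position in sphere: pos 0: s→d (+11), pos 1: p→v (+6), pos 2: h→s (+11), pos 3: e→k (+6) — repeating every 2. It's a Vigenère-style cipher with numeric key [11,6]: position i shifts by key[i mod 2].
Decoding dacbpe: d−11=s, a−6=u, c−11=r, b−6=v, p−11=e, e−6=y.

survey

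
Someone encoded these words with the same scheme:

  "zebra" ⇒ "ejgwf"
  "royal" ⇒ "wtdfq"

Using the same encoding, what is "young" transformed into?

dtzsl

Compare letters: z→e is +5, e→j is +5, b→g is +5 — a constant shift. Every letter moves 5 places later in the alphabet, wrapping around z→a.
Applying it to young: y+5=d, o+5=t, u+5=z, n+5=s, g+5=l.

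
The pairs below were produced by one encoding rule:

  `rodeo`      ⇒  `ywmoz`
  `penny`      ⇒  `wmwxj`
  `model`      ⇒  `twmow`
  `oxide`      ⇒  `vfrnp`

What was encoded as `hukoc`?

amber

In rodeo: r→y is +7, o→w is +8, d→m is +9, e→o is +10 — the shift increases by 1 each position. Letter i (0-indexed) is shifted by i+7, so successive shifts are 7, 8, 9, ….
Undoing it on hukoc: h−7=a, u−8=m, k−9=b, o−10=e, c−11=r.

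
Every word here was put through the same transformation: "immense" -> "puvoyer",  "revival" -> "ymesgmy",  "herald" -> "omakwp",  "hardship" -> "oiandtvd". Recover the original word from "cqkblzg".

In immense: i→p is +7, m→u is +8, m→v is +9, e→o is +10 — the shift increases by 1 each position. The shift increases by 1 at each position, starting from +7: 7, 8, 9, ….
Decoding cqkblzg: c−7=v, q−8=i, k−9=b, b−10=r, l−11=a, z−12=n, g−13=t.

vibrant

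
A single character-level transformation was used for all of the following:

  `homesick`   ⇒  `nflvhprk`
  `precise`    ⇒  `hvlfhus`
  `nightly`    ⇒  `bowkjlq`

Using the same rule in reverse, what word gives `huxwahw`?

texture

The output letters match the input read backwards, each shifted +3: homesick reversed is kcisemoh. The word is reversed, then every letter is shifted forward by 3.
Reversing it on huxwahw: shift back: h−3=e, u−3=r, x−3=u, w−3=t, a−3=x, h−3=e, w−3=t → erutxet; then reverse → texture.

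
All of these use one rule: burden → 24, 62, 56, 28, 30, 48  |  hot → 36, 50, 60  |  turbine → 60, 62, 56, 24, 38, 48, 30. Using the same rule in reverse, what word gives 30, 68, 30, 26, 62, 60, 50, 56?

b(#2)→24 and u(#21)→62: differences scale by 2, so n = 2·pos + 20. With a=1..z=26, the number is 2·pos + 20.
Reversing it on 30, 68, 30, 26, 62, 60, 50, 56: 30→(30−20)÷2=5=e, 68→(68−20)÷2=24=x, 30→(30−20)÷2=5=e, 26→(26−20)÷2=3=c, 62→(62−20)÷2=21=u, 60→(60−20)÷2=20=t, 50→(50−20)÷2=15=o, 56→(56−20)÷2=18=r.

executor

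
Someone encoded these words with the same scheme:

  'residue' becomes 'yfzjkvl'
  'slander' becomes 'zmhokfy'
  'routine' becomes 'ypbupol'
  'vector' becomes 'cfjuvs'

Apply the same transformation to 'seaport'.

zfhqvsa

It's a Vigenère-style cipher with numeric key [7,1]: position i shifts by key[i mod 2].
Applying it to seaport: s+7=z, e+1=f, a+7=h, p+1=q, o+7=v, r+1=s, t+7=a.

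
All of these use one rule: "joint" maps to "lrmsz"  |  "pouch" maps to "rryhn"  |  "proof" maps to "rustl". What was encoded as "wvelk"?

usage

Each letter shifts forward by (position + 2), i.e. 2, 3, 4, … — the shift grows by one for each successive letter.
Undoing it on wvelk: w−2=u, v−3=s, e−4=a, l−5=g, k−6=e.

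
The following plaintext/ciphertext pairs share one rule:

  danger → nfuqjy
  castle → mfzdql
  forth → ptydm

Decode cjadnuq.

Shifts by position in danger: pos 0: d→n (+10), pos 1: a→f (+5), pos 2: n→u (+7), pos 3: g→q (+10), pos 4: e→j (+5), pos 5: r→y (+7) — repeating every 3. The shifts repeat in a cycle of length 3: positions 0,1,… shift by +10, +5, +7, then the pattern repeats.
Reversing it on cjadnuq: c−10=s, j−5=e, a−7=t, d−10=t, n−5=i, u−7=n, q−10=g.

setting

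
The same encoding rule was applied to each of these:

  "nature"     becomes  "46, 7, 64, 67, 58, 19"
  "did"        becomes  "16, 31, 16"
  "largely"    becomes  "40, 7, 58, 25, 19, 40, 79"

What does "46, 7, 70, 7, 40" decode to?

n(#14)→46 and a(#1)→7: differences scale by 3, so n = 3·pos + 4. With a=1..z=26, the number is 3·pos + 4.
Reversing it on 46, 7, 70, 7, 40: 46→(46−4)÷3=14=n, 7→(7−4)÷3=1=a, 70→(70−4)÷3=22=v, 7→(7−4)÷3=1=a, 40→(40−4)÷3=12=l.

naval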